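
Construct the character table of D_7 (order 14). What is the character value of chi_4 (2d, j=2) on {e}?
Conjugacy classes: {e} of size 1, {r^1, r^6} of size 2, {r^2, r^5} of size 2, {r^3, r^4} of size 2, {s, sr, ..., sr^6} of size 7.
Character table:
  irrep \ class              {e} (size 1)  {r^1, r^6} (size 2)  {r^2, r^5} (size 2)  {r^3, r^4} (size 2)  {s, sr, ..., sr^6} (size 7)
  chi_1 (triv)               1             1                    1                    1                    1                          
  chi_2 (sign: r->1, s->-1)  1             1                    1                    1                    -1                         
  chi_3 (2d, j=1)            2             2*cos(2*pi/7)        -2*cos(3*pi/7)       -2*cos(pi/7)         0                          
  chi_4 (2d, j=2)            2             -2*cos(3*pi/7)       -2*cos(pi/7)         2*cos(2*pi/7)        0                          
  chi_5 (2d, j=3)            2             -2*cos(pi/7)         2*cos(2*pi/7)        -2*cos(3*pi/7)       0                          

Spot check: chi_4 (2d, j=2) on {e} = 2.

Proof sketch: D_7 has order 2*7 = 14 with 5 conjugacy classes, hence 5 irreducibles. Sum of squared dims 1 + 1 + 4 + 4 + 4 = 14 = |G|. Linear characters come from the abelianisation; the 2-dimensional irreps have character r^k -> 2*cos(2*pi*j*k/7), reflections -> 0.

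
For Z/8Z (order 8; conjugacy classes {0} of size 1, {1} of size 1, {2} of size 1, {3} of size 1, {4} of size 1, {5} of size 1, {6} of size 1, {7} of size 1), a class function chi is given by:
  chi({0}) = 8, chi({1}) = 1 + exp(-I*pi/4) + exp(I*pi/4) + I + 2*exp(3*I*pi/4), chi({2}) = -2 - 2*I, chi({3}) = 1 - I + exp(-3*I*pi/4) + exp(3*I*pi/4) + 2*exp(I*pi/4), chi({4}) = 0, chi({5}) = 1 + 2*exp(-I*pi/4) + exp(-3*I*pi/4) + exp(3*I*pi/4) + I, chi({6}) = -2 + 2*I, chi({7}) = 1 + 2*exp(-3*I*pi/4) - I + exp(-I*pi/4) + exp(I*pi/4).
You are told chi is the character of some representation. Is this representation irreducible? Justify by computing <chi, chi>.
Not irreducible (reducible): <chi, chi> = 12 > 1.

Proof sketch: <chi, chi> = (1/|G|) sum_C |C| * |chi(C)|^2 = (1/8)[1*|8|^2 + 1*|1 + exp(-I*pi/4) + exp(I*pi/4) + I + 2*exp(3*I*pi/4)|^2 + 1*|-2 - 2*I|^2 + 1*|1 - I + exp(-3*I*pi/4) + exp(3*I*pi/4) + 2*exp(I*pi/4)|^2 + 1*|0|^2 + 1*|1 + 2*exp(-I*pi/4) + exp(-3*I*pi/4) + exp(3*I*pi/4) + I|^2 + 1*|-2 + 2*I|^2 + 1*|1 + 2*exp(-3*I*pi/4) - I + exp(-I*pi/4) + exp(I*pi/4)|^2]
  = (1/8)[(64) + (4 + 4*exp(-I*pi/4) + 2*exp(3*I*pi/4) + 2*exp(I*pi/4)) + (8) + (4 + 2*exp(-3*I*pi/4) + 2*exp(-I*pi/4) + 4*exp(3*I*pi/4)) + (0) + (4 + 2*exp(-3*I*pi/4) + 2*exp(-I*pi/4) + 4*exp(3*I*pi/4)) + (8) + (4 + 4*exp(-I*pi/4) + 2*exp(3*I*pi/4) + 2*exp(I*pi/4))] = 96/8 = 12.
(Exp terms are combined using exp(i*s)*conj(exp(i*t)) = exp(i*(s-t)), and sums of them are collapsed using the identity that for every m > 1 the m distinct m-th roots of unity sum to 0, e.g. 1 + exp(2*I*pi/3) + exp(-2*I*pi/3) = 0.)
A character is irreducible iff <chi, chi> = 1, so this representation is reducible.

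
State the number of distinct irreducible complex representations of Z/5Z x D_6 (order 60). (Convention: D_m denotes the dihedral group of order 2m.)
30

Why: The number of irreducible complex representations of a finite group equals its number of conjugacy classes. For a direct product, #classes(G x H) = #classes(G) * #classes(H). Z/5Z has 5 classes (abelian), D_6 has 6 classes, so 5 * 6 = 30, so Z/5Z x D_6 (order 60) has exactly 30 irreducible complex representations.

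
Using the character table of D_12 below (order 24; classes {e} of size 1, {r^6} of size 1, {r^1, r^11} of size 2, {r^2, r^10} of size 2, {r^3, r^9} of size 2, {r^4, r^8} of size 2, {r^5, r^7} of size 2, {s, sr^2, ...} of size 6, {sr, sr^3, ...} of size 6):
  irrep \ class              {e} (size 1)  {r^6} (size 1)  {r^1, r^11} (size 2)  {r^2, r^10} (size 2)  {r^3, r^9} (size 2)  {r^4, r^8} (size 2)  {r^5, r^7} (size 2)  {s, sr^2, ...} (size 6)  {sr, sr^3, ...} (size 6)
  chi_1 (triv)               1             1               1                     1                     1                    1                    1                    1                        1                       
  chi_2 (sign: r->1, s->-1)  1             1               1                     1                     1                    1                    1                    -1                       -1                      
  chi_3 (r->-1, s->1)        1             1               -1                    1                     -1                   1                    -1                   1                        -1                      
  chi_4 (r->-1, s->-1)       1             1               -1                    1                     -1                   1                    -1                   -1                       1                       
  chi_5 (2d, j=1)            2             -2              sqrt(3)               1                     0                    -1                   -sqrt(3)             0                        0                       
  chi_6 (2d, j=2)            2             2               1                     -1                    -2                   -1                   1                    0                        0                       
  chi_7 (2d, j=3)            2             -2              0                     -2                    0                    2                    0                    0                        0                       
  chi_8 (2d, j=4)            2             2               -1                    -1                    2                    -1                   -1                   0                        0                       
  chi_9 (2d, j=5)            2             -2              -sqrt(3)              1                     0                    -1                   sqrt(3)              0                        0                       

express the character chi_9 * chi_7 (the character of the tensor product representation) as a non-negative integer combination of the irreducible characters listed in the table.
chi_9 tensor chi_7 = chi_6 + chi_8 (all other irreducibles have multiplicity 0).

Why: The character of a tensor product is the pointwise product (chi_9 * chi_7)(C) = chi_9(C) * chi_7(C):
  {e}: (2)*(2), {r^6}: (-2)*(-2), {r^1, r^11}: (-sqrt(3))*(0), {r^2, r^10}: (1)*(-2), {r^3, r^9}: (0)*(0), {r^4, r^8}: (-1)*(2), {r^5, r^7}: (sqrt(3))*(0), {s, sr^2, ...}: (0)*(0), {sr, sr^3, ...}: (0)*(0)
so (chi_9 * chi_7) takes values
  {e} -> 4, {r^6} -> 4, {r^1, r^11} -> 0, {r^2, r^10} -> -2, {r^3, r^9} -> 0, {r^4, r^8} -> -2, {r^5, r^7} -> 0, {s, sr^2, ...} -> 0, {sr, sr^3, ...} -> 0.
Now take the inner product of this character with each irreducible chi from the table, <chi_9*chi_7, chi> = (1/24) sum_C |C| (chi_9*chi_7)(C) conj(chi(C)):
  <chi_9*chi_7, chi_1> = (1/24)[1*(4)*conj(1) + 1*(4)*conj(1) + 2*(0)*conj(1) + 2*(-2)*conj(1) + 2*(0)*conj(1) + 2*(-2)*conj(1) + 2*(0)*conj(1) + 6*(0)*conj(1) + 6*(0)*conj(1)]
      = (1/24)[(4) + (4) + (0) + (-4) + (0) + (-4) + (0) + (0) + (0)] = 0/24 = 0
  <chi_9*chi_7, chi_2> = (1/24)[1*(4)*conj(1) + 1*(4)*conj(1) + 2*(0)*conj(1) + 2*(-2)*conj(1) + 2*(0)*conj(1) + 2*(-2)*conj(1) + 2*(0)*conj(1) + 6*(0)*conj(-1) + 6*(0)*conj(-1)]
      = (1/24)[(4) + (4) + (0) + (-4) + (0) + (-4) + (0) + (0) + (0)] = 0/24 = 0
  <chi_9*chi_7, chi_3> = (1/24)[1*(4)*conj(1) + 1*(4)*conj(1) + 2*(0)*conj(-1) + 2*(-2)*conj(1) + 2*(0)*conj(-1) + 2*(-2)*conj(1) + 2*(0)*conj(-1) + 6*(0)*conj(1) + 6*(0)*conj(-1)]
      = (1/24)[(4) + (4) + (0) + (-4) + (0) + (-4) + (0) + (0) + (0)] = 0/24 = 0
  <chi_9*chi_7, chi_4> = (1/24)[1*(4)*conj(1) + 1*(4)*conj(1) + 2*(0)*conj(-1) + 2*(-2)*conj(1) + 2*(0)*conj(-1) + 2*(-2)*conj(1) + 2*(0)*conj(-1) + 6*(0)*conj(-1) + 6*(0)*conj(1)]
      = (1/24)[(4) + (4) + (0) + (-4) + (0) + (-4) + (0) + (0) + (0)] = 0/24 = 0
  <chi_9*chi_7, chi_5> = (1/24)[1*(4)*conj(2) + 1*(4)*conj(-2) + 2*(0)*conj(sqrt(3)) + 2*(-2)*conj(1) + 2*(0)*conj(0) + 2*(-2)*conj(-1) + 2*(0)*conj(-sqrt(3)) + 6*(0)*conj(0) + 6*(0)*conj(0)]
      = (1/24)[(8) + (-8) + (0) + (-4) + (0) + (4) + (0) + (0) + (0)] = 0/24 = 0
  <chi_9*chi_7, chi_6> = (1/24)[1*(4)*conj(2) + 1*(4)*conj(2) + 2*(0)*conj(1) + 2*(-2)*conj(-1) + 2*(0)*conj(-2) + 2*(-2)*conj(-1) + 2*(0)*conj(1) + 6*(0)*conj(0) + 6*(0)*conj(0)]
      = (1/24)[(8) + (8) + (0) + (4) + (0) + (4) + (0) + (0) + (0)] = 24/24 = 1
  <chi_9*chi_7, chi_7> = (1/24)[1*(4)*conj(2) + 1*(4)*conj(-2) + 2*(0)*conj(0) + 2*(-2)*conj(-2) + 2*(0)*conj(0) + 2*(-2)*conj(2) + 2*(0)*conj(0) + 6*(0)*conj(0) + 6*(0)*conj(0)]
      = (1/24)[(8) + (-8) + (0) + (8) + (0) + (-8) + (0) + (0) + (0)] = 0/24 = 0
  <chi_9*chi_7, chi_8> = (1/24)[1*(4)*conj(2) + 1*(4)*conj(2) + 2*(0)*conj(-1) + 2*(-2)*conj(-1) + 2*(0)*conj(2) + 2*(-2)*conj(-1) + 2*(0)*conj(-1) + 6*(0)*conj(0) + 6*(0)*conj(0)]
      = (1/24)[(8) + (8) + (0) + (4) + (0) + (4) + (0) + (0) + (0)] = 24/24 = 1
  <chi_9*chi_7, chi_9> = (1/24)[1*(4)*conj(2) + 1*(4)*conj(-2) + 2*(0)*conj(-sqrt(3)) + 2*(-2)*conj(1) + 2*(0)*conj(0) + 2*(-2)*conj(-1) + 2*(0)*conj(sqrt(3)) + 6*(0)*conj(0) + 6*(0)*conj(0)]
      = (1/24)[(8) + (-8) + (0) + (-4) + (0) + (4) + (0) + (0) + (0)] = 0/24 = 0
Hence the multiplicities are chi_6: 1, chi_8: 1. Dimension check: dim(chi_9)*dim(chi_7) = 2*2 = 4 and sum (mult * dim) = 1*2 + 1*2 = 4.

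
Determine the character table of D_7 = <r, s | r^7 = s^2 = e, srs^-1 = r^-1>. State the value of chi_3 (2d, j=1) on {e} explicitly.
Conjugacy classes: {e} of size 1, {r^1, r^6} of size 2, {r^2, r^5} of size 2, {r^3, r^4} of size 2, {s, sr, ..., sr^6} of size 7.
Character table:
  irrep \ class              {e} (size 1)  {r^1, r^6} (size 2)  {r^2, r^5} (size 2)  {r^3, r^4} (size 2)  {s, sr, ..., sr^6} (size 7)
  chi_1 (triv)               1             1                    1                    1                    1                          
  chi_2 (sign: r->1, s->-1)  1             1                    1                    1                    -1                         
  chi_3 (2d, j=1)            2             2*cos(2*pi/7)        -2*cos(3*pi/7)       -2*cos(pi/7)         0                          
  chi_4 (2d, j=2)            2             -2*cos(3*pi/7)       -2*cos(pi/7)         2*cos(2*pi/7)        0                          
  chi_5 (2d, j=3)            2             -2*cos(pi/7)         2*cos(2*pi/7)        -2*cos(3*pi/7)       0                          

Spot check: chi_3 (2d, j=1) on {e} = 2.

D_7 has order 2*7 = 14 with 5 conjugacy classes, hence 5 irreducibles. Sum of squared dims 1 + 1 + 4 + 4 + 4 = 14 = |G|. Linear characters come from the abelianisation; the 2-dimensional irreps have character r^k -> 2*cos(2*pi*j*k/7), reflections -> 0.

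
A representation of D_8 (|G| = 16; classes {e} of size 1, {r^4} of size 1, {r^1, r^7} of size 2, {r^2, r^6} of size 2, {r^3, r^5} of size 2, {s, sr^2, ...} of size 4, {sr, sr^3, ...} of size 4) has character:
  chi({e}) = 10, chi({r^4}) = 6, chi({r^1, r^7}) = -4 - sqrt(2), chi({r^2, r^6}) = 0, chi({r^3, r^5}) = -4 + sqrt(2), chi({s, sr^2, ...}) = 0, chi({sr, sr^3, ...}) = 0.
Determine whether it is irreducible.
Not irreducible (reducible): <chi, chi> = 13 > 1.

Why: <chi, chi> = (1/|G|) sum_C |C| * |chi(C)|^2 = (1/16)[1*|10|^2 + 1*|6|^2 + 2*|-4 - sqrt(2)|^2 + 2*|0|^2 + 2*|-4 + sqrt(2)|^2 + 4*|0|^2 + 4*|0|^2]
  = (1/16)[(100) + (36) + (16*sqrt(2) + 36) + (0) + (36 - 16*sqrt(2)) + (0) + (0)] = 208/16 = 13.
A character is irreducible iff <chi, chi> = 1, so this representation is reducible.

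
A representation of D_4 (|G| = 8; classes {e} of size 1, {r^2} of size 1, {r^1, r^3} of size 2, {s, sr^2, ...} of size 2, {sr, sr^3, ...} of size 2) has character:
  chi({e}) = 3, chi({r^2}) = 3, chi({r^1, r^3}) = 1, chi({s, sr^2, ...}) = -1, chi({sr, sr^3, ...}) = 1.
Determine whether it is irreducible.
Not irreducible (reducible): <chi, chi> = 3 > 1.

Proof sketch: <chi, chi> = (1/|G|) sum_C |C| * |chi(C)|^2 = (1/8)[1*|3|^2 + 1*|3|^2 + 2*|1|^2 + 2*|-1|^2 + 2*|1|^2]
  = (1/8)[(9) + (9) + (2) + (2) + (2)] = 24/8 = 3.
A character is irreducible iff <chi, chi> = 1, so this representation is reducible.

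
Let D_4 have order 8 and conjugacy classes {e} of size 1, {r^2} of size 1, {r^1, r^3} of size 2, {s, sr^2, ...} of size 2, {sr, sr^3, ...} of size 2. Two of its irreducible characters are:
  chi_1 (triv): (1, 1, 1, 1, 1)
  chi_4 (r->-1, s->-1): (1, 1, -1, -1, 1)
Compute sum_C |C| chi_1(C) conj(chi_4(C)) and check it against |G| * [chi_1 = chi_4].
Sum = 0; so <chi_1, chi_4> = 0 (distinct irreducibles are orthogonal).

Details: Compute term by term over conjugacy classes (|C| * chi_1(C) * conj(chi_4(C))):
  1*(1)*conj(1) + 1*(1)*conj(1) + 2*(1)*conj(-1) + 2*(1)*conj(-1) + 2*(1)*conj(1)
  = (1) + (1) + (-2) + (-2) + (2)
  = 0.
Dividing by |G| = 8 gives 0/8 = 0, matching the row-orthogonality relation <chi_1, chi_4> = [chi_1 = chi_4].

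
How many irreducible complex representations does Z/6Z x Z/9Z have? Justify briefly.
54

Reasoning: The number of irreducible complex representations of a finite group equals its number of conjugacy classes. Z/6Z x Z/9Z is abelian of order 54, so every element is its own conjugacy class: 54 classes, so Z/6Z x Z/9Z (order 54) has exactly 54 irreducible complex representations.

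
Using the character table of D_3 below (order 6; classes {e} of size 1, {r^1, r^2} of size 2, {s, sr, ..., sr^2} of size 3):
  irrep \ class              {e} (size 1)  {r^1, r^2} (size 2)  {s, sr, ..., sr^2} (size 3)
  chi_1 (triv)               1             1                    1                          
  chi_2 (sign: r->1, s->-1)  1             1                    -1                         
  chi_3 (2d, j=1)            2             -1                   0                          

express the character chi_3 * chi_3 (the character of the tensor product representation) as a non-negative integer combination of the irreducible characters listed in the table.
chi_3 tensor chi_3 = chi_1 + chi_2 + chi_3 (all other irreducibles have multiplicity 0).

Reasoning: The character of a tensor product is the pointwise product (chi_3 * chi_3)(C) = chi_3(C) * chi_3(C):
  {e}: (2)*(2), {r^1, r^2}: (-1)*(-1), {s, sr, ..., sr^2}: (0)*(0)
so (chi_3 * chi_3) takes values
  {e} -> 4, {r^1, r^2} -> 1, {s, sr, ..., sr^2} -> 0.
Now take the inner product of this character with each irreducible chi from the table, <chi_3*chi_3, chi> = (1/6) sum_C |C| (chi_3*chi_3)(C) conj(chi(C)):
  <chi_3*chi_3, chi_1> = (1/6)[1*(4)*conj(1) + 2*(1)*conj(1) + 3*(0)*conj(1)]
      = (1/6)[(4) + (2) + (0)] = 6/6 = 1
  <chi_3*chi_3, chi_2> = (1/6)[1*(4)*conj(1) + 2*(1)*conj(1) + 3*(0)*conj(-1)]
      = (1/6)[(4) + (2) + (0)] = 6/6 = 1
  <chi_3*chi_3, chi_3> = (1/6)[1*(4)*conj(2) + 2*(1)*conj(-1) + 3*(0)*conj(0)]
      = (1/6)[(8) + (-2) + (0)] = 6/6 = 1
Hence the multiplicities are chi_1: 1, chi_2: 1, chi_3: 1. Dimension check: dim(chi_3)*dim(chi_3) = 2*2 = 4 and sum (mult * dim) = 1*1 + 1*1 + 1*2 = 4.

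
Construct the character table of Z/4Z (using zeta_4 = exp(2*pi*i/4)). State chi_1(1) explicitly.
Character table of Z/4Z (irreps indexed chi_0,...,chi_3 with chi_k(m) = zeta_4^(k*m), zeta_4 = exp(2*pi*i/4)):
  irrep \ class  {0} (size 1)  {1} (size 1)  {2} (size 1)  {3} (size 1)
  chi_0          1             1             1             1           
  chi_1          1             I             -1            -I          
  chi_2          1             -1            1             -1          
  chi_3          1             -I            -1            I           

Spot check: chi_1(1) = zeta_4^(1*1) = zeta_4^1 = I.

Working: Z/4Z is abelian, so all 4 irreducible complex representations are 1-dimensional. They are given by chi_k(m) = zeta_4^(k*m) for k = 0,...,3. Row orthogonality: sum_m chi_k(m) conj(chi_l(m)) = 4 * [k = l].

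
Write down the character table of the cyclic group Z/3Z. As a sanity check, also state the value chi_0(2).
Character table of Z/3Z (irreps indexed chi_0,...,chi_2 with chi_k(m) = zeta_3^(k*m), zeta_3 = exp(2*pi*i/3)):
  irrep \ class  {0} (size 1)  {1} (size 1)    {2} (size 1)  
  chi_0          1             1               1             
  chi_1          1             exp(2*I*pi/3)   exp(-2*I*pi/3)
  chi_2          1             exp(-2*I*pi/3)  exp(2*I*pi/3) 

Spot check: chi_0(2) = zeta_3^(0*2) = zeta_3^0 = 1.

Reasoning: Z/3Z is abelian, so all 3 irreducible complex representations are 1-dimensional. They are given by chi_k(m) = zeta_3^(k*m) for k = 0,...,2. Row orthogonality: sum_m chi_k(m) conj(chi_l(m)) = 3 * [k = l].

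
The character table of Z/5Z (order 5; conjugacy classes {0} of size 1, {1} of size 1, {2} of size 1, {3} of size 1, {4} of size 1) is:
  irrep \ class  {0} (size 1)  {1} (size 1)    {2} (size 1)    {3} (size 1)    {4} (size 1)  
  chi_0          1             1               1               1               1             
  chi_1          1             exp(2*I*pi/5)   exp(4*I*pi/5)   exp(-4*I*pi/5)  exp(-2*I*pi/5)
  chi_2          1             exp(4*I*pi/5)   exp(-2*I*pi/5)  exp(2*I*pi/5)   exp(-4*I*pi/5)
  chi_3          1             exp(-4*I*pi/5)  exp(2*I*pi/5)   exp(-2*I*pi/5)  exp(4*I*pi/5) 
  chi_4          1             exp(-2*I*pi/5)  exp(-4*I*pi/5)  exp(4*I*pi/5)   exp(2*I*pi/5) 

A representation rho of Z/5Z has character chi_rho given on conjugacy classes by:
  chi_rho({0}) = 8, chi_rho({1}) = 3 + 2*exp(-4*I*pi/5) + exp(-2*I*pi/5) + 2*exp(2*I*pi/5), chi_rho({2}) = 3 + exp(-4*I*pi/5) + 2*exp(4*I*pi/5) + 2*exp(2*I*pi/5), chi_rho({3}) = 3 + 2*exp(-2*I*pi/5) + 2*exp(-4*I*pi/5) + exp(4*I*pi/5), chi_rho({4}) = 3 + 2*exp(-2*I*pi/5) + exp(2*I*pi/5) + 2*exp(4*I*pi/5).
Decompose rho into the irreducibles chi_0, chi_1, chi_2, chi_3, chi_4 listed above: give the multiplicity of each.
Multiplicities: chi_0: 3, chi_1: 2, chi_2: 0, chi_3: 2, chi_4: 1.

Solution. Use <chi_rho, chi> = (1/|G|) sum_C |C| * chi_rho(C) * conj(chi(C)) with |G| = 5 for each irreducible chi in the table:
  <chi_rho, chi_0> = (1/5)[1*(8)*conj(1) + 1*(3 + 2*exp(-4*I*pi/5) + exp(-2*I*pi/5) + 2*exp(2*I*pi/5))*conj(1) + 1*(3 + exp(-4*I*pi/5) + 2*exp(4*I*pi/5) + 2*exp(2*I*pi/5))*conj(1) + 1*(3 + 2*exp(-2*I*pi/5) + 2*exp(-4*I*pi/5) + exp(4*I*pi/5))*conj(1) + 1*(3 + 2*exp(-2*I*pi/5) + exp(2*I*pi/5) + 2*exp(4*I*pi/5))*conj(1)]
      = (1/5)[(8) + (3 + 2*exp(-4*I*pi/5) + exp(-2*I*pi/5) + 2*exp(2*I*pi/5)) + (3 + exp(-4*I*pi/5) + 2*exp(4*I*pi/5) + 2*exp(2*I*pi/5)) + (3 + 2*exp(-2*I*pi/5) + 2*exp(-4*I*pi/5) + exp(4*I*pi/5)) + (3 + 2*exp(-2*I*pi/5) + exp(2*I*pi/5) + 2*exp(4*I*pi/5))] = 15/5 = 3
  <chi_rho, chi_1> = (1/5)[1*(8)*conj(1) + 1*(3 + 2*exp(-4*I*pi/5) + exp(-2*I*pi/5) + 2*exp(2*I*pi/5))*conj(exp(2*I*pi/5)) + 1*(3 + exp(-4*I*pi/5) + 2*exp(4*I*pi/5) + 2*exp(2*I*pi/5))*conj(exp(4*I*pi/5)) + 1*(3 + 2*exp(-2*I*pi/5) + 2*exp(-4*I*pi/5) + exp(4*I*pi/5))*conj(exp(-4*I*pi/5)) + 1*(3 + 2*exp(-2*I*pi/5) + exp(2*I*pi/5) + 2*exp(4*I*pi/5))*conj(exp(-2*I*pi/5))]
      = (1/5)[(8) + (2 + 3*exp(-2*I*pi/5) + exp(-4*I*pi/5) + 2*exp(4*I*pi/5)) + (2 + 2*exp(-2*I*pi/5) + 3*exp(-4*I*pi/5) + exp(2*I*pi/5)) + (2 + exp(-2*I*pi/5) + 3*exp(4*I*pi/5) + 2*exp(2*I*pi/5)) + (2 + 2*exp(-4*I*pi/5) + exp(4*I*pi/5) + 3*exp(2*I*pi/5))] = 10/5 = 2
  <chi_rho, chi_2> = (1/5)[1*(8)*conj(1) + 1*(3 + 2*exp(-4*I*pi/5) + exp(-2*I*pi/5) + 2*exp(2*I*pi/5))*conj(exp(4*I*pi/5)) + 1*(3 + exp(-4*I*pi/5) + 2*exp(4*I*pi/5) + 2*exp(2*I*pi/5))*conj(exp(-2*I*pi/5)) + 1*(3 + 2*exp(-2*I*pi/5) + 2*exp(-4*I*pi/5) + exp(4*I*pi/5))*conj(exp(2*I*pi/5)) + 1*(3 + 2*exp(-2*I*pi/5) + exp(2*I*pi/5) + 2*exp(4*I*pi/5))*conj(exp(-4*I*pi/5))]
      = (1/5)[(8) + (2*exp(-2*I*pi/5) + 3*exp(-4*I*pi/5) + exp(4*I*pi/5) + 2*exp(2*I*pi/5)) + (2*exp(-4*I*pi/5) + exp(-2*I*pi/5) + 2*exp(4*I*pi/5) + 3*exp(2*I*pi/5)) + (3*exp(-2*I*pi/5) + 2*exp(-4*I*pi/5) + exp(2*I*pi/5) + 2*exp(4*I*pi/5)) + (2*exp(-2*I*pi/5) + exp(-4*I*pi/5) + 3*exp(4*I*pi/5) + 2*exp(2*I*pi/5))] = 0/5 = 0
  <chi_rho, chi_3> = (1/5)[1*(8)*conj(1) + 1*(3 + 2*exp(-4*I*pi/5) + exp(-2*I*pi/5) + 2*exp(2*I*pi/5))*conj(exp(-4*I*pi/5)) + 1*(3 + exp(-4*I*pi/5) + 2*exp(4*I*pi/5) + 2*exp(2*I*pi/5))*conj(exp(2*I*pi/5)) + 1*(3 + 2*exp(-2*I*pi/5) + 2*exp(-4*I*pi/5) + exp(4*I*pi/5))*conj(exp(-2*I*pi/5)) + 1*(3 + 2*exp(-2*I*pi/5) + exp(2*I*pi/5) + 2*exp(4*I*pi/5))*conj(exp(4*I*pi/5))]
      = (1/5)[(8) + (2 + 2*exp(-4*I*pi/5) + exp(2*I*pi/5) + 3*exp(4*I*pi/5)) + (2 + 3*exp(-2*I*pi/5) + exp(4*I*pi/5) + 2*exp(2*I*pi/5)) + (2 + 2*exp(-2*I*pi/5) + exp(-4*I*pi/5) + 3*exp(2*I*pi/5)) + (2 + 3*exp(-4*I*pi/5) + exp(-2*I*pi/5) + 2*exp(4*I*pi/5))] = 10/5 = 2
  <chi_rho, chi_4> = (1/5)[1*(8)*conj(1) + 1*(3 + 2*exp(-4*I*pi/5) + exp(-2*I*pi/5) + 2*exp(2*I*pi/5))*conj(exp(-2*I*pi/5)) + 1*(3 + exp(-4*I*pi/5) + 2*exp(4*I*pi/5) + 2*exp(2*I*pi/5))*conj(exp(-4*I*pi/5)) + 1*(3 + 2*exp(-2*I*pi/5) + 2*exp(-4*I*pi/5) + exp(4*I*pi/5))*conj(exp(4*I*pi/5)) + 1*(3 + 2*exp(-2*I*pi/5) + exp(2*I*pi/5) + 2*exp(4*I*pi/5))*conj(exp(2*I*pi/5))]
      = (1/5)[(8) + (1 + 2*exp(-2*I*pi/5) + 2*exp(4*I*pi/5) + 3*exp(2*I*pi/5)) + (1 + 2*exp(-2*I*pi/5) + 2*exp(-4*I*pi/5) + 3*exp(4*I*pi/5)) + (1 + 3*exp(-4*I*pi/5) + 2*exp(4*I*pi/5) + 2*exp(2*I*pi/5)) + (1 + 3*exp(-2*I*pi/5) + 2*exp(-4*I*pi/5) + 2*exp(2*I*pi/5))] = 5/5 = 1
(Exp terms are combined using exp(i*s)*conj(exp(i*t)) = exp(i*(s-t)), and sums of them are collapsed using the identity that for every m > 1 the m distinct m-th roots of unity sum to 0, e.g. 1 + exp(2*I*pi/3) + exp(-2*I*pi/3) = 0.)
Dimension check: dim(rho) = sum (mult * dim) = 3*1 + 2*1 + 0*1 + 2*1 + 1*1 = 8 = chi_rho(e) = 8.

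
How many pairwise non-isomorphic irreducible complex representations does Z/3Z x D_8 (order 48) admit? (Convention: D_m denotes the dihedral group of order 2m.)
21

Why: The number of irreducible complex representations of a finite group equals its number of conjugacy classes. For a direct product, #classes(G x H) = #classes(G) * #classes(H). Z/3Z has 3 classes (abelian), D_8 has 7 classes, so 3 * 7 = 21, so Z/3Z x D_8 (order 48) has exactly 21 irreducible complex representations.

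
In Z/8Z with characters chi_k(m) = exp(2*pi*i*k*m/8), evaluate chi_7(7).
chi_7(7) = zeta_8^49 = exp(I*pi/4)

Derivation: chi_7(7) = zeta_8^(7*7) = zeta_8^49. Since zeta_8^8 = 1, this equals zeta_8^1 = exp(2*pi*i*1/8) = exp(I*pi/4).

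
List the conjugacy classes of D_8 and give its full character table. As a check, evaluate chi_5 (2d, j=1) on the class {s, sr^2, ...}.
Conjugacy classes: {e} of size 1, {r^4} of size 1, {r^1, r^7} of size 2, {r^2, r^6} of size 2, {r^3, r^5} of size 2, {s, sr^2, ...} of size 4, {sr, sr^3, ...} of size 4.
Character table:
  irrep \ class              {e} (size 1)  {r^4} (size 1)  {r^1, r^7} (size 2)  {r^2, r^6} (size 2)  {r^3, r^5} (size 2)  {s, sr^2, ...} (size 4)  {sr, sr^3, ...} (size 4)
  chi_1 (triv)               1             1               1                    1                    1                    1                        1                       
  chi_2 (sign: r->1, s->-1)  1             1               1                    1                    1                    -1                       -1                      
  chi_3 (r->-1, s->1)        1             1               -1                   1                    -1                   1                        -1                      
  chi_4 (r->-1, s->-1)       1             1               -1                   1                    -1                   -1                       1                       
  chi_5 (2d, j=1)            2             -2              sqrt(2)              0                    -sqrt(2)             0                        0                       
  chi_6 (2d, j=2)            2             2               0                    -2                   0                    0                        0                       
  chi_7 (2d, j=3)            2             -2              -sqrt(2)             0                    sqrt(2)              0                        0                       

Spot check: chi_5 (2d, j=1) on {s, sr^2, ...} = 0.

Explanation: D_8 has order 2*8 = 16 with 7 conjugacy classes, hence 7 irreducibles. Sum of squared dims 1 + 1 + 1 + 1 + 4 + 4 + 4 = 16 = |G|. Linear characters come from the abelianisation; the 2-dimensional irreps have character r^k -> 2*cos(2*pi*j*k/8), reflections -> 0.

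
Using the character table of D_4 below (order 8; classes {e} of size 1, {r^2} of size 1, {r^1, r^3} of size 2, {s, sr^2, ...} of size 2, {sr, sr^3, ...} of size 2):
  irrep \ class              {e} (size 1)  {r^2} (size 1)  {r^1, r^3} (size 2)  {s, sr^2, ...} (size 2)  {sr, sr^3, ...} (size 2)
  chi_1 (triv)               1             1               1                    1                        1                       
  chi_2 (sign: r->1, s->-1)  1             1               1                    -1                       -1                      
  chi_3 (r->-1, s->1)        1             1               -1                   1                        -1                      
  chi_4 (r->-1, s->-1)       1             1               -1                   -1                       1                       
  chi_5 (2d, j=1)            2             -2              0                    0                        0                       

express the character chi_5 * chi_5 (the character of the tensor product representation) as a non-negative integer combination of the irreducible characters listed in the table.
chi_5 tensor chi_5 = chi_1 + chi_2 + chi_3 + chi_4 (all other irreducibles have multiplicity 0).

Why: The character of a tensor product is the pointwise product (chi_5 * chi_5)(C) = chi_5(C) * chi_5(C):
  {e}: (2)*(2), {r^2}: (-2)*(-2), {r^1, r^3}: (0)*(0), {s, sr^2, ...}: (0)*(0), {sr, sr^3, ...}: (0)*(0)
so (chi_5 * chi_5) takes values
  {e} -> 4, {r^2} -> 4, {r^1, r^3} -> 0, {s, sr^2, ...} -> 0, {sr, sr^3, ...} -> 0.
Now take the inner product of this character with each irreducible chi from the table, <chi_5*chi_5, chi> = (1/8) sum_C |C| (chi_5*chi_5)(C) conj(chi(C)):
  <chi_5*chi_5, chi_1> = (1/8)[1*(4)*conj(1) + 1*(4)*conj(1) + 2*(0)*conj(1) + 2*(0)*conj(1) + 2*(0)*conj(1)]
      = (1/8)[(4) + (4) + (0) + (0) + (0)] = 8/8 = 1
  <chi_5*chi_5, chi_2> = (1/8)[1*(4)*conj(1) + 1*(4)*conj(1) + 2*(0)*conj(1) + 2*(0)*conj(-1) + 2*(0)*conj(-1)]
      = (1/8)[(4) + (4) + (0) + (0) + (0)] = 8/8 = 1
  <chi_5*chi_5, chi_3> = (1/8)[1*(4)*conj(1) + 1*(4)*conj(1) + 2*(0)*conj(-1) + 2*(0)*conj(1) + 2*(0)*conj(-1)]
      = (1/8)[(4) + (4) + (0) + (0) + (0)] = 8/8 = 1
  <chi_5*chi_5, chi_4> = (1/8)[1*(4)*conj(1) + 1*(4)*conj(1) + 2*(0)*conj(-1) + 2*(0)*conj(-1) + 2*(0)*conj(1)]
      = (1/8)[(4) + (4) + (0) + (0) + (0)] = 8/8 = 1
  <chi_5*chi_5, chi_5> = (1/8)[1*(4)*conj(2) + 1*(4)*conj(-2) + 2*(0)*conj(0) + 2*(0)*conj(0) + 2*(0)*conj(0)]
      = (1/8)[(8) + (-8) + (0) + (0) + (0)] = 0/8 = 0
Hence the multiplicities are chi_1: 1, chi_2: 1, chi_3: 1, chi_4: 1. Dimension check: dim(chi_5)*dim(chi_5) = 2*2 = 4 and sum (mult * dim) = 1*1 + 1*1 + 1*1 + 1*1 = 4.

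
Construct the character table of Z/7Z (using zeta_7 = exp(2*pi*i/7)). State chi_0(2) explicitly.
Character table of Z/7Z (irreps indexed chi_0,...,chi_6 with chi_k(m) = zeta_7^(k*m), zeta_7 = exp(2*pi*i/7)):
  irrep \ class  {0} (size 1)  {1} (size 1)    {2} (size 1)    {3} (size 1)    {4} (size 1)    {5} (size 1)    {6} (size 1)  
  chi_0          1             1               1               1               1               1               1             
  chi_1          1             exp(2*I*pi/7)   exp(4*I*pi/7)   exp(6*I*pi/7)   exp(-6*I*pi/7)  exp(-4*I*pi/7)  exp(-2*I*pi/7)
  chi_2          1             exp(4*I*pi/7)   exp(-6*I*pi/7)  exp(-2*I*pi/7)  exp(2*I*pi/7)   exp(6*I*pi/7)   exp(-4*I*pi/7)
  chi_3          1             exp(6*I*pi/7)   exp(-2*I*pi/7)  exp(4*I*pi/7)   exp(-4*I*pi/7)  exp(2*I*pi/7)   exp(-6*I*pi/7)
  chi_4          1             exp(-6*I*pi/7)  exp(2*I*pi/7)   exp(-4*I*pi/7)  exp(4*I*pi/7)   exp(-2*I*pi/7)  exp(6*I*pi/7) 
  chi_5          1             exp(-4*I*pi/7)  exp(6*I*pi/7)   exp(2*I*pi/7)   exp(-2*I*pi/7)  exp(-6*I*pi/7)  exp(4*I*pi/7) 
  chi_6          1             exp(-2*I*pi/7)  exp(-4*I*pi/7)  exp(-6*I*pi/7)  exp(6*I*pi/7)   exp(4*I*pi/7)   exp(2*I*pi/7) 

Spot check: chi_0(2) = zeta_7^(0*2) = zeta_7^0 = 1.

Reasoning: Z/7Z is abelian, so all 7 irreducible complex representations are 1-dimensional. They are given by chi_k(m) = zeta_7^(k*m) for k = 0,...,6. Row orthogonality: sum_m chi_k(m) conj(chi_l(m)) = 7 * [k = l].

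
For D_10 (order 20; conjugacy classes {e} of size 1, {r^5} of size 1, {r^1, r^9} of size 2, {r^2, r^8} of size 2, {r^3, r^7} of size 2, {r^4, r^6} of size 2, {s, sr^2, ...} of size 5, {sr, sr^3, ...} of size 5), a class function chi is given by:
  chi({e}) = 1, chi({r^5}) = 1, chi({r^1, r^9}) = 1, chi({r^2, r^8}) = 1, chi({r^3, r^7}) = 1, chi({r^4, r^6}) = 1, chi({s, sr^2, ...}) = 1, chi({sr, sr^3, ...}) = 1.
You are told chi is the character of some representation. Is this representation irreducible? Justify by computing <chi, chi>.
Irreducible: <chi, chi> = 1.

Working: <chi, chi> = (1/|G|) sum_C |C| * |chi(C)|^2 = (1/20)[1*|1|^2 + 1*|1|^2 + 2*|1|^2 + 2*|1|^2 + 2*|1|^2 + 2*|1|^2 + 5*|1|^2 + 5*|1|^2]
  = (1/20)[(1) + (1) + (2) + (2) + (2) + (2) + (5) + (5)] = 20/20 = 1.
A character is irreducible iff <chi, chi> = 1, so this representation is irreducible.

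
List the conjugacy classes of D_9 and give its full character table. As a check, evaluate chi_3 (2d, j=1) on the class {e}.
Conjugacy classes: {e} of size 1, {r^1, r^8} of size 2, {r^2, r^7} of size 2, {r^3, r^6} of size 2, {r^4, r^5} of size 2, {s, sr, ..., sr^8} of size 9.
Character table:
  irrep \ class              {e} (size 1)  {r^1, r^8} (size 2)  {r^2, r^7} (size 2)  {r^3, r^6} (size 2)  {r^4, r^5} (size 2)  {s, sr, ..., sr^8} (size 9)
  chi_1 (triv)               1             1                    1                    1                    1                    1                          
  chi_2 (sign: r->1, s->-1)  1             1                    1                    1                    1                    -1                         
  chi_3 (2d, j=1)            2             2*cos(2*pi/9)        2*cos(4*pi/9)        -1                   -2*cos(pi/9)         0                          
  chi_4 (2d, j=2)            2             2*cos(4*pi/9)        -2*cos(pi/9)         -1                   2*cos(2*pi/9)        0                          
  chi_5 (2d, j=3)            2             -1                   -1                   2                    -1                   0                          
  chi_6 (2d, j=4)            2             -2*cos(pi/9)         2*cos(2*pi/9)        -1                   2*cos(4*pi/9)        0                          

Spot check: chi_3 (2d, j=1) on {e} = 2.

Explanation: D_9 has order 2*9 = 18 with 6 conjugacy classes, hence 6 irreducibles. Sum of squared dims 1 + 1 + 4 + 4 + 4 + 4 = 18 = |G|. Linear characters come from the abelianisation; the 2-dimensional irreps have character r^k -> 2*cos(2*pi*j*k/9), reflections -> 0.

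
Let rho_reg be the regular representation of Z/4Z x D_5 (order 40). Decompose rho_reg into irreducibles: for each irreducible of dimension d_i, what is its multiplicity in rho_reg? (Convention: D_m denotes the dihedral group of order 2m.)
Each irreducible V_i of dimension d_i appears with multiplicity d_i, i.e. rho_reg = (direct sum over all irreducibles V_i) d_i V_i. The irreducible dimensions for Z/4Z x D_5 are 1, 1, 1, 1, 1, 1, 1, 1, 2, 2, 2, 2, 2, 2, 2, 2: 8 irreducibles of dimension 1, each with multiplicity 1; 8 irreducibles of dimension 2, each with multiplicity 2. Total dimension 8*1*1 + 8*2*2 = 40 = |G|.

Why: General theorem: in the regular representation of a finite group G, each irreducible appears with multiplicity equal to its dimension. Check: dim(rho_reg) = sum d_i^2 = 1 + 1 + 1 + 1 + 1 + 1 + 1 + 1 + 4 + 4 + 4 + 4 + 4 + 4 + 4 + 4 = 40 = |G|.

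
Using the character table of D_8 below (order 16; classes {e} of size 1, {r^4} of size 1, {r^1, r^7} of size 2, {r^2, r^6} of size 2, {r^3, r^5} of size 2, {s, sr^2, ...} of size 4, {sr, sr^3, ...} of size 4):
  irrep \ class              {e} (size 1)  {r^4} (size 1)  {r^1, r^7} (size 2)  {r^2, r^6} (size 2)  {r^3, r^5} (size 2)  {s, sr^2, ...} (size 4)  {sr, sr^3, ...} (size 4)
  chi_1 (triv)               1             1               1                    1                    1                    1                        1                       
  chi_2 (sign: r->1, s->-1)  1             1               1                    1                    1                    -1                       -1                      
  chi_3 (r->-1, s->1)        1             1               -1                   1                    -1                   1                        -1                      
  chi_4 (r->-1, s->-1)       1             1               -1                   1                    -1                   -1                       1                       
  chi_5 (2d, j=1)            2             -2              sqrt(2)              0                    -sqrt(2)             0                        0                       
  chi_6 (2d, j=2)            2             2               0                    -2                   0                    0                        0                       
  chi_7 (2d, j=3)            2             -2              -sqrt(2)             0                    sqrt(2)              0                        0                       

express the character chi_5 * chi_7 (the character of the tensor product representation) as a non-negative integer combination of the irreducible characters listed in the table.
chi_5 tensor chi_7 = chi_3 + chi_4 + chi_6 (all other irreducibles have multiplicity 0).

Justification: The character of a tensor product is the pointwise product (chi_5 * chi_7)(C) = chi_5(C) * chi_7(C):
  {e}: (2)*(2), {r^4}: (-2)*(-2), {r^1, r^7}: (sqrt(2))*(-sqrt(2)), {r^2, r^6}: (0)*(0), {r^3, r^5}: (-sqrt(2))*(sqrt(2)), {s, sr^2, ...}: (0)*(0), {sr, sr^3, ...}: (0)*(0)
so (chi_5 * chi_7) takes values
  {e} -> 4, {r^4} -> 4, {r^1, r^7} -> -2, {r^2, r^6} -> 0, {r^3, r^5} -> -2, {s, sr^2, ...} -> 0, {sr, sr^3, ...} -> 0.
Now take the inner product of this character with each irreducible chi from the table, <chi_5*chi_7, chi> = (1/16) sum_C |C| (chi_5*chi_7)(C) conj(chi(C)):
  <chi_5*chi_7, chi_1> = (1/16)[1*(4)*conj(1) + 1*(4)*conj(1) + 2*(-2)*conj(1) + 2*(0)*conj(1) + 2*(-2)*conj(1) + 4*(0)*conj(1) + 4*(0)*conj(1)]
      = (1/16)[(4) + (4) + (-4) + (0) + (-4) + (0) + (0)] = 0/16 = 0
  <chi_5*chi_7, chi_2> = (1/16)[1*(4)*conj(1) + 1*(4)*conj(1) + 2*(-2)*conj(1) + 2*(0)*conj(1) + 2*(-2)*conj(1) + 4*(0)*conj(-1) + 4*(0)*conj(-1)]
      = (1/16)[(4) + (4) + (-4) + (0) + (-4) + (0) + (0)] = 0/16 = 0
  <chi_5*chi_7, chi_3> = (1/16)[1*(4)*conj(1) + 1*(4)*conj(1) + 2*(-2)*conj(-1) + 2*(0)*conj(1) + 2*(-2)*conj(-1) + 4*(0)*conj(1) + 4*(0)*conj(-1)]
      = (1/16)[(4) + (4) + (4) + (0) + (4) + (0) + (0)] = 16/16 = 1
  <chi_5*chi_7, chi_4> = (1/16)[1*(4)*conj(1) + 1*(4)*conj(1) + 2*(-2)*conj(-1) + 2*(0)*conj(1) + 2*(-2)*conj(-1) + 4*(0)*conj(-1) + 4*(0)*conj(1)]
      = (1/16)[(4) + (4) + (4) + (0) + (4) + (0) + (0)] = 16/16 = 1
  <chi_5*chi_7, chi_5> = (1/16)[1*(4)*conj(2) + 1*(4)*conj(-2) + 2*(-2)*conj(sqrt(2)) + 2*(0)*conj(0) + 2*(-2)*conj(-sqrt(2)) + 4*(0)*conj(0) + 4*(0)*conj(0)]
      = (1/16)[(8) + (-8) + (-4*sqrt(2)) + (0) + (4*sqrt(2)) + (0) + (0)] = 0/16 = 0
  <chi_5*chi_7, chi_6> = (1/16)[1*(4)*conj(2) + 1*(4)*conj(2) + 2*(-2)*conj(0) + 2*(0)*conj(-2) + 2*(-2)*conj(0) + 4*(0)*conj(0) + 4*(0)*conj(0)]
      = (1/16)[(8) + (8) + (0) + (0) + (0) + (0) + (0)] = 16/16 = 1
  <chi_5*chi_7, chi_7> = (1/16)[1*(4)*conj(2) + 1*(4)*conj(-2) + 2*(-2)*conj(-sqrt(2)) + 2*(0)*conj(0) + 2*(-2)*conj(sqrt(2)) + 4*(0)*conj(0) + 4*(0)*conj(0)]
      = (1/16)[(8) + (-8) + (4*sqrt(2)) + (0) + (-4*sqrt(2)) + (0) + (0)] = 0/16 = 0
Hence the multiplicities are chi_3: 1, chi_4: 1, chi_6: 1. Dimension check: dim(chi_5)*dim(chi_7) = 2*2 = 4 and sum (mult * dim) = 1*1 + 1*1 + 1*2 = 4.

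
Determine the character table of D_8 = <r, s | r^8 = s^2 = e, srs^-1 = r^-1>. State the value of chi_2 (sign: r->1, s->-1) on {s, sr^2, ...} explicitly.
Conjugacy classes: {e} of size 1, {r^4} of size 1, {r^1, r^7} of size 2, {r^2, r^6} of size 2, {r^3, r^5} of size 2, {s, sr^2, ...} of size 4, {sr, sr^3, ...} of size 4.
Character table:
  irrep \ class              {e} (size 1)  {r^4} (size 1)  {r^1, r^7} (size 2)  {r^2, r^6} (size 2)  {r^3, r^5} (size 2)  {s, sr^2, ...} (size 4)  {sr, sr^3, ...} (size 4)
  chi_1 (triv)               1             1               1                    1                    1                    1                        1                       
  chi_2 (sign: r->1, s->-1)  1             1               1                    1                    1                    -1                       -1                      
  chi_3 (r->-1, s->1)        1             1               -1                   1                    -1                   1                        -1                      
  chi_4 (r->-1, s->-1)       1             1               -1                   1                    -1                   -1                       1                       
  chi_5 (2d, j=1)            2             -2              sqrt(2)              0                    -sqrt(2)             0                        0                       
  chi_6 (2d, j=2)            2             2               0                    -2                   0                    0                        0                       
  chi_7 (2d, j=3)            2             -2              -sqrt(2)             0                    sqrt(2)              0                        0                       

Spot check: chi_2 (sign: r->1, s->-1) on {s, sr^2, ...} = -1.

D_8 has order 2*8 = 16 with 7 conjugacy classes, hence 7 irreducibles. Sum of squared dims 1 + 1 + 1 + 1 + 4 + 4 + 4 = 16 = |G|. Linear characters come from the abelianisation; the 2-dimensional irreps have character r^k -> 2*cos(2*pi*j*k/8), reflections -> 0.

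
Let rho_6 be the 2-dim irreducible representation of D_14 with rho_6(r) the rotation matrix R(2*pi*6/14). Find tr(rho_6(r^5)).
chi_{rho_6}(r^5) = 2*cos(2*pi*6*5/14) = 2*cos(30*pi/7)

Reasoning: rho_6(r^5) is rotation by angle 2*pi*6*5/14, whose trace is 2*cos(2*pi*6*5/14) = 2*cos(30*pi/7).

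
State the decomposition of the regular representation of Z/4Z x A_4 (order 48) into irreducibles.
Each irreducible V_i of dimension d_i appears with multiplicity d_i, i.e. rho_reg = (direct sum over all irreducibles V_i) d_i V_i. The irreducible dimensions for Z/4Z x A_4 are 1, 1, 1, 1, 1, 1, 1, 1, 1, 1, 1, 1, 3, 3, 3, 3: 12 irreducibles of dimension 1, each with multiplicity 1; 4 irreducibles of dimension 3, each with multiplicity 3. Total dimension 12*1*1 + 4*3*3 = 48 = |G|.

Why: General theorem: in the regular representation of a finite group G, each irreducible appears with multiplicity equal to its dimension. Check: dim(rho_reg) = sum d_i^2 = 1 + 1 + 1 + 1 + 1 + 1 + 1 + 1 + 1 + 1 + 1 + 1 + 9 + 9 + 9 + 9 = 48 = |G|.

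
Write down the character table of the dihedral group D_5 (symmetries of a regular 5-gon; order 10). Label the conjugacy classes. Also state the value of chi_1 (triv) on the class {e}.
Conjugacy classes: {e} of size 1, {r^1, r^4} of size 2, {r^2, r^3} of size 2, {s, sr, ..., sr^4} of size 5.
Character table:
  irrep \ class              {e} (size 1)  {r^1, r^4} (size 2)  {r^2, r^3} (size 2)  {s, sr, ..., sr^4} (size 5)
  chi_1 (triv)               1             1                    1                    1                          
  chi_2 (sign: r->1, s->-1)  1             1                    1                    -1                         
  chi_3 (2d, j=1)            2             -1/2 + sqrt(5)/2     -sqrt(5)/2 - 1/2     0                          
  chi_4 (2d, j=2)            2             -sqrt(5)/2 - 1/2     -1/2 + sqrt(5)/2     0                          

Spot check: chi_1 (triv) on {e} = 1.

Justification: D_5 has order 2*5 = 10 with 4 conjugacy classes, hence 4 irreducibles. Sum of squared dims 1 + 1 + 4 + 4 = 10 = |G|. Linear characters come from the abelianisation; the 2-dimensional irreps have character r^k -> 2*cos(2*pi*j*k/5), reflections -> 0.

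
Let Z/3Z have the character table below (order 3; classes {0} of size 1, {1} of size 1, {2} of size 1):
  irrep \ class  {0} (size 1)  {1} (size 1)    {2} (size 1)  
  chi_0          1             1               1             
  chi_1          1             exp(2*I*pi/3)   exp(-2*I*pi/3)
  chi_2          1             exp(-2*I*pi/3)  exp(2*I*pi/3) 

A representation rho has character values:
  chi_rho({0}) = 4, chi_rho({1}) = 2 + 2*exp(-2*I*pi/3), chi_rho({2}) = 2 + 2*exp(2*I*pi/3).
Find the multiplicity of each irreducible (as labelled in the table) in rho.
Multiplicities: chi_0: 2, chi_1: 0, chi_2: 2.

Proof sketch: Use <chi_rho, chi> = (1/|G|) sum_C |C| * chi_rho(C) * conj(chi(C)) with |G| = 3 for each irreducible chi in the table:
  <chi_rho, chi_0> = (1/3)[1*(4)*conj(1) + 1*(2 + 2*exp(-2*I*pi/3))*conj(1) + 1*(2 + 2*exp(2*I*pi/3))*conj(1)]
      = (1/3)[(4) + (2 + 2*exp(-2*I*pi/3)) + (2 + 2*exp(2*I*pi/3))] = 6/3 = 2
  <chi_rho, chi_1> = (1/3)[1*(4)*conj(1) + 1*(2 + 2*exp(-2*I*pi/3))*conj(exp(2*I*pi/3)) + 1*(2 + 2*exp(2*I*pi/3))*conj(exp(-2*I*pi/3))]
      = (1/3)[(4) + (-2) + (-2)] = 0/3 = 0
  <chi_rho, chi_2> = (1/3)[1*(4)*conj(1) + 1*(2 + 2*exp(-2*I*pi/3))*conj(exp(-2*I*pi/3)) + 1*(2 + 2*exp(2*I*pi/3))*conj(exp(2*I*pi/3))]
      = (1/3)[(4) + (2 + 2*exp(2*I*pi/3)) + (2 + 2*exp(-2*I*pi/3))] = 6/3 = 2
(Exp terms are combined using exp(i*s)*conj(exp(i*t)) = exp(i*(s-t)), and sums of them are collapsed using the identity that for every m > 1 the m distinct m-th roots of unity sum to 0, e.g. 1 + exp(2*I*pi/3) + exp(-2*I*pi/3) = 0.)
Dimension check: dim(rho) = sum (mult * dim) = 2*1 + 0*1 + 2*1 = 4 = chi_rho(e) = 4.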